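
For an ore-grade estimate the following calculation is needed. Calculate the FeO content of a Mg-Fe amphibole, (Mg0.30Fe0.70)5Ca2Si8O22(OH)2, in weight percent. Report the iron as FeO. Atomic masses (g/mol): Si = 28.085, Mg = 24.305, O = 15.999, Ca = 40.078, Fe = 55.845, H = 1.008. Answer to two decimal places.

27.25 wt%

Molar mass of (Mg0.30Fe0.70)5Ca2Si8O22(OH)2 = 1.50*24.305 + 3.50*55.845 + 2*40.078 + 8*28.085 + 24*15.999 + 2*1.008 = 922.743 g/mol.
Each formula unit contains 3.50 Fe, equivalent to 3.50/1 = 3.5000 mol FeO.
M(FeO) = 1×55.845 + 1×15.999 = 71.844 g/mol.
Mass of FeO per formula unit = 3.5000 × 71.844 = 251.454 g.
FeO wt% = 251.454 / 922.743 × 100 = 27.25%.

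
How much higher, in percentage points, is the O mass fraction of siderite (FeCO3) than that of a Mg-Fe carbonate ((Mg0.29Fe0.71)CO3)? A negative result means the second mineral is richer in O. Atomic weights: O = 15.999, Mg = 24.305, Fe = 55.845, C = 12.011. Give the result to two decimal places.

O in FeCO3: molar mass 115.853 g/mol; 3×15.999 = 47.997 g → 41.43 wt%.
O in (Mg0.29Fe0.71)CO3: molar mass 106.706 g/mol; 3×15.999 = 47.997 g → 44.98 wt%.
Difference = 41.43 − 44.98 = -3.55 percentage points.

-3.55 percentage points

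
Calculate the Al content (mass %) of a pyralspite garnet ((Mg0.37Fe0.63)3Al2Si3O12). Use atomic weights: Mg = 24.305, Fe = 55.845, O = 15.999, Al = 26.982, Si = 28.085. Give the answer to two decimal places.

11.66 mass %

Formula mass = 1.11·24.305 + 1.89·55.845 + 2·26.982 + 3·28.085 + 12·15.999 = 462.733 g/mol, of which 53.964 g is Al.
So Al makes up 53.964/462.733 = 0.1166 of the mass, i.e. 11.66%.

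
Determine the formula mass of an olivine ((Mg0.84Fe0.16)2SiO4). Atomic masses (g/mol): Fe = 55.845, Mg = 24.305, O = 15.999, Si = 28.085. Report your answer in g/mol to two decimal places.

150.78 g/mol

Mg: 1.68 × 24.305 = 40.8324
Fe: 0.32 × 55.845 = 17.8704
Si: 1 × 28.085 = 28.0850
O: 4 × 15.999 = 63.9960
Summing the contributions gives the formula mass.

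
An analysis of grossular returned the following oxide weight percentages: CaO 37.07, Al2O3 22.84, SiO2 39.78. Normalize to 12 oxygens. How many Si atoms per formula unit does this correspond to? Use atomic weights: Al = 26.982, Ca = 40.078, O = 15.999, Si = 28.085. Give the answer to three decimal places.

2.990 Si apfu

CaO: 37.07/56.077 = 0.66106 mol → 0.66106 mol Ca, 0.66106 mol O.
Al2O3: 22.84/101.961 = 0.22401 mol → 0.44802 mol Al, 0.67203 mol O.
SiO2: 39.78/60.083 = 0.66208 mol → 0.66208 mol Si, 1.32416 mol O.
Total oxygen = 2.65725 mol. Normalization factor = 12/2.65725 = 4.51595.
Si per 12 O = 0.66208 × 4.51595 = 2.990.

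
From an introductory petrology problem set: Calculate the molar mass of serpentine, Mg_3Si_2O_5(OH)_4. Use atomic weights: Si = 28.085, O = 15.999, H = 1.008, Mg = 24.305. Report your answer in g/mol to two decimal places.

277.11 g/mol

The formula mass is the sum 3×24.305 + 2×28.085 + 9×15.999 + 4×1.008.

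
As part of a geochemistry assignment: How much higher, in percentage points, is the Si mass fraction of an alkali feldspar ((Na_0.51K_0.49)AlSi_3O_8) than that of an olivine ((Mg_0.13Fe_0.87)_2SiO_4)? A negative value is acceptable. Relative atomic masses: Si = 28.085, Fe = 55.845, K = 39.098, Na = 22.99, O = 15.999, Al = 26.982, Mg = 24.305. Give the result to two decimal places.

16.83 percentage points

First mineral: 84.255 g Si in 270.112 g formula = 31.19 wt% Si.
Second mineral: 28.085 g Si in 195.571 g formula = 14.36 wt% Si.
31.19% − 14.36% gives a difference of 16.83 percentage points.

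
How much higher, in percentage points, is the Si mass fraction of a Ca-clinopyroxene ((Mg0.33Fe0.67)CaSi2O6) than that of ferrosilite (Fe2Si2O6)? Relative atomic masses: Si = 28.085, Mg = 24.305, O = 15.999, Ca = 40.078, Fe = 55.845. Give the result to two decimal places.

M((Mg0.33Fe0.67)CaSi2O6) = 237.679 g/mol, so wt% Si = 56.170/237.679 × 100 = 23.63%.
M(Fe2Si2O6) = 263.854 g/mol, so wt% Si = 56.170/263.854 × 100 = 21.29%.
23.63 − 21.29 = 2.34 pp.

2.34 percentage points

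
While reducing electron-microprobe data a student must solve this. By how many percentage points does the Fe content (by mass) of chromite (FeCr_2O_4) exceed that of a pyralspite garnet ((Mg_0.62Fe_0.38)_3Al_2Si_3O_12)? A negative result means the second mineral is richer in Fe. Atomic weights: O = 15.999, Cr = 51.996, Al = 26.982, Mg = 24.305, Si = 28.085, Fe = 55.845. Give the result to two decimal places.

10.45 percentage points

First mineral: 55.845 g Fe in 223.833 g formula = 24.95 wt% Fe.
Second mineral: 63.663 g Fe in 439.078 g formula = 14.50 wt% Fe.
24.95% − 14.50% gives a difference of 10.45 percentage points.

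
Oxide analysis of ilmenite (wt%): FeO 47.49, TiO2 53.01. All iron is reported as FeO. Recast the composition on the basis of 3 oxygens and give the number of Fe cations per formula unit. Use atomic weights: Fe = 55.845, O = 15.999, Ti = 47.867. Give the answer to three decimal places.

FeO: 47.49/71.844 = 0.66102 mol → 0.66102 mol Fe, 0.66102 mol O.
TiO2: 53.01/79.865 = 0.66375 mol → 0.66375 mol Ti, 1.32750 mol O.
Total oxygen = 1.98852 mol. Normalization factor = 3/1.98852 = 1.50866.
Fe per 3 O = 0.66102 × 1.50866 = 0.997.

0.997 Fe apfu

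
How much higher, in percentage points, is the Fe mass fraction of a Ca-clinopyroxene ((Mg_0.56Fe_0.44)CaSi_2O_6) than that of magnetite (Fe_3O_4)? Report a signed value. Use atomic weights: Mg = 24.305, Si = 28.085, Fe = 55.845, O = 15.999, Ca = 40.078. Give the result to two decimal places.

M((Mg_0.56Fe_0.44)CaSi_2O_6) = 230.425 g/mol, so wt% Fe = 24.572/230.425 × 100 = 10.66%.
M(Fe_3O_4) = 231.531 g/mol, so wt% Fe = 167.535/231.531 × 100 = 72.36%.
10.66 − 72.36 = -61.70 pp.

-61.70 percentage points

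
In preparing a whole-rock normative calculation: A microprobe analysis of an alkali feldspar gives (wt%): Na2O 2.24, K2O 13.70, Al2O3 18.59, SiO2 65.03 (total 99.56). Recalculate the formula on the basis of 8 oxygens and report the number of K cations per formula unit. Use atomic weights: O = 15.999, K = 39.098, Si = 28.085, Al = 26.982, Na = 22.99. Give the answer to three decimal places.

0.804 K apfu

Na2O (M=61.979): mol = 0.03614; Na = 0.07228, O = 0.03614.
K2O (M=94.195): mol = 0.14544; K = 0.29088, O = 0.14544.
Al2O3 (M=101.961): mol = 0.18232; Al = 0.36464, O = 0.54696.
SiO2 (M=60.083): mol = 1.08234; Si = 1.08234, O = 2.16468.
ΣO = 2.89322; factor = 8/ΣO = 2.76509.
K apfu = 0.29088 × 2.76509 = 0.804.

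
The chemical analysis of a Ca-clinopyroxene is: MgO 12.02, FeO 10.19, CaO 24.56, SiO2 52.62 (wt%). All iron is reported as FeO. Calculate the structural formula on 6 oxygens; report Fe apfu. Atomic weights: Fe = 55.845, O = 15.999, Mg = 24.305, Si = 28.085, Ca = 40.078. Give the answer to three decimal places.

0.324 Fe apfu

MgO: 12.02/40.304 = 0.29823 mol → 0.29823 mol Mg, 0.29823 mol O.
FeO: 10.19/71.844 = 0.14184 mol → 0.14184 mol Fe, 0.14184 mol O.
CaO: 24.56/56.077 = 0.43797 mol → 0.43797 mol Ca, 0.43797 mol O.
SiO2: 52.62/60.083 = 0.87579 mol → 0.87579 mol Si, 1.75158 mol O.
Total oxygen = 2.62962 mol. Normalization factor = 6/2.62962 = 2.28170.
Fe per 6 O = 0.14184 × 2.28170 = 0.324.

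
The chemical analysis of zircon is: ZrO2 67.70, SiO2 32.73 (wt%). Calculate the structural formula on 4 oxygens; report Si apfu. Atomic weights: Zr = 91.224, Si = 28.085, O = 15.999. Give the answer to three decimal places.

0.996 Si apfu

ZrO2: 67.70/123.222 = 0.54941 mol → 0.54941 mol Zr, 1.09882 mol O.
SiO2: 32.73/60.083 = 0.54475 mol → 0.54475 mol Si, 1.08950 mol O.
Total oxygen = 2.18832 mol. Normalization factor = 4/2.18832 = 1.82789.
Si per 4 O = 0.54475 × 1.82789 = 0.996.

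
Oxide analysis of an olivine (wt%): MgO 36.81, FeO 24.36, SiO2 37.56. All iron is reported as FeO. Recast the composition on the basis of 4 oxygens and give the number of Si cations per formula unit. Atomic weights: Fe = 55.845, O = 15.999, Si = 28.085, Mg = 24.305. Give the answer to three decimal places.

0.999 Si apfu

MgO (M=40.304): mol = 0.91331; Mg = 0.91331, O = 0.91331.
FeO (M=71.844): mol = 0.33907; Fe = 0.33907, O = 0.33907.
SiO2 (M=60.083): mol = 0.62514; Si = 0.62514, O = 1.25028.
ΣO = 2.50266; factor = 4/ΣO = 1.59830.
Si apfu = 0.62514 × 1.59830 = 0.999.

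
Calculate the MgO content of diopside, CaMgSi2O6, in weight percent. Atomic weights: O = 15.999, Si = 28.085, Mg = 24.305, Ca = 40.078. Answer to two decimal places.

18.61 wt%

Molar mass of CaMgSi2O6 = 1·40.078 + 1·24.305 + 2·28.085 + 6·15.999 = 216.547 g/mol.
Each formula unit contains 1 Mg, equivalent to 1/1 = 1.0000 mol MgO.
M(MgO) = 1×24.305 + 1×15.999 = 40.304 g/mol.
Mass of MgO per formula unit = 1.0000 × 40.304 = 40.304 g.
MgO wt% = 40.304 / 216.547 × 100 = 18.61%.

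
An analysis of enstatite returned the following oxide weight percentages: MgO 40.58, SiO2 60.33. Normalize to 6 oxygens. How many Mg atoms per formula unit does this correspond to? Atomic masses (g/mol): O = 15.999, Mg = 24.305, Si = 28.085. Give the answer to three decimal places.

MgO (M=40.304): mol = 1.00685; Mg = 1.00685, O = 1.00685.
SiO2 (M=60.083): mol = 1.00411; Si = 1.00411, O = 2.00822.
ΣO = 3.01507; factor = 6/ΣO = 1.99000.
Mg apfu = 1.00685 × 1.99000 = 2.004.

2.004 Mg apfu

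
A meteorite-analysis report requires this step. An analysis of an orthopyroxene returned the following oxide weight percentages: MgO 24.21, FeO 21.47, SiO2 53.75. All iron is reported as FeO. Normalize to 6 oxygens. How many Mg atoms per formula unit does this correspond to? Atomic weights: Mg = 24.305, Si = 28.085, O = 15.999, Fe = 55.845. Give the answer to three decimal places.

MgO: 24.21/40.304 = 0.60068 mol → 0.60068 mol Mg, 0.60068 mol O.
FeO: 21.47/71.844 = 0.29884 mol → 0.29884 mol Fe, 0.29884 mol O.
SiO2: 53.75/60.083 = 0.89460 mol → 0.89460 mol Si, 1.78920 mol O.
Total oxygen = 2.68872 mol. Normalization factor = 6/2.68872 = 2.23155.
Mg per 6 O = 0.60068 × 2.23155 = 1.340.

1.340 Mg apfu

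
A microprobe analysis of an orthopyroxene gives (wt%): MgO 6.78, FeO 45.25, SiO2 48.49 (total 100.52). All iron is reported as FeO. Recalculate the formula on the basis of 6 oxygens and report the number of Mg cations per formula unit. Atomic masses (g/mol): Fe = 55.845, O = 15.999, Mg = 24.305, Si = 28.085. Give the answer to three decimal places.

0.418 Mg apfu

6.78 wt% MgO ÷ 40.304 g/mol = 0.16822 mol, giving 0.16822 Mg and 0.16822 O.
45.25 wt% FeO ÷ 71.844 g/mol = 0.62984 mol, giving 0.62984 Fe and 0.62984 O.
48.49 wt% SiO2 ÷ 60.083 g/mol = 0.80705 mol, giving 0.80705 Si and 1.61410 O.
Oxygen sums to 2.41216; scaling by 6/2.41216 = 2.48740 puts the formula on 6 O.
Mg: 0.16822 × 2.48740 = 0.418 atoms per formula unit.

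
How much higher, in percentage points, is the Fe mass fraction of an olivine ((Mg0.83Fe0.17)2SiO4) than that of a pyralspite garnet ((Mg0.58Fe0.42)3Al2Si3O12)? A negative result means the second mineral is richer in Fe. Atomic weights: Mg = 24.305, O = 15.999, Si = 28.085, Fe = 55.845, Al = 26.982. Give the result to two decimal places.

-3.35 percentage points

M((Mg0.83Fe0.17)2SiO4) = 151.415 g/mol, so wt% Fe = 18.987/151.415 × 100 = 12.54%.
M((Mg0.58Fe0.42)3Al2Si3O12) = 442.862 g/mol, so wt% Fe = 70.365/442.862 × 100 = 15.89%.
12.54 − 15.89 = -3.35 pp.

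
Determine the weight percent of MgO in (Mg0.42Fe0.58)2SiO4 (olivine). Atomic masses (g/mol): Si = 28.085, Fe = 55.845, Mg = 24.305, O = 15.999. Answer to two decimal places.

19.10 wt%

M((Mg0.42Fe0.58)2SiO4) = 177.277 g/mol; M(MgO) = 40.304 g/mol.
Moles MgO per formula unit = 0.84 Mg ÷ 1 = 0.8400.
MgO fraction = (0.8400 × 40.304) / 177.277 = 33.855/177.277 = 0.1910.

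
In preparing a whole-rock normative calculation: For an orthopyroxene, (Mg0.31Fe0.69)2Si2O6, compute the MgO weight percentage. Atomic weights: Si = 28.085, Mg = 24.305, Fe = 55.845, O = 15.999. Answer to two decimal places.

M((Mg0.31Fe0.69)2Si2O6) = 244.299 g/mol; M(MgO) = 40.304 g/mol.
Moles MgO per formula unit = 0.62 Mg ÷ 1 = 0.6200.
MgO fraction = (0.6200 × 40.304) / 244.299 = 24.988/244.299 = 0.1023.

10.23 wt%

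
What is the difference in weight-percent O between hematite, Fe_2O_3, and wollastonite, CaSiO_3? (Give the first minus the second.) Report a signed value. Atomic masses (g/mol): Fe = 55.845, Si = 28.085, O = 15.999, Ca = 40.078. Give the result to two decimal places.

First mineral: 47.997 g O in 159.687 g formula = 30.06 wt% O.
Second mineral: 47.997 g O in 116.160 g formula = 41.32 wt% O.
30.06% − 41.32% gives a difference of -11.26 percentage points.

-11.26 percentage points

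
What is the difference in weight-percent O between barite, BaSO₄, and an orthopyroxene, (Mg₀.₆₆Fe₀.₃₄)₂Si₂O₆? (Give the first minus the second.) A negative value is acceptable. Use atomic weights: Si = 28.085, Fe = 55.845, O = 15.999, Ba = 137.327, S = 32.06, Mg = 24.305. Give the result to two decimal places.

-15.78 percentage points

O in BaSO₄: molar mass 233.383 g/mol; 4×15.999 = 63.996 g → 27.42 wt%.
O in (Mg₀.₆₆Fe₀.₃₄)₂Si₂O₆: molar mass 222.221 g/mol; 6×15.999 = 95.994 g → 43.20 wt%.
Difference = 27.42 − 43.20 = -15.78 percentage points.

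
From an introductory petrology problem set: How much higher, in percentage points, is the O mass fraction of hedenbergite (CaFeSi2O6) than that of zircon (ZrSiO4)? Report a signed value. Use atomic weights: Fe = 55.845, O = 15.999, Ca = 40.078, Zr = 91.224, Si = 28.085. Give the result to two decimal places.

3.78 percentage points

M(CaFeSi2O6) = 248.087 g/mol, so wt% O = 95.994/248.087 × 100 = 38.69%.
M(ZrSiO4) = 183.305 g/mol, so wt% O = 63.996/183.305 × 100 = 34.91%.
38.69 − 34.91 = 3.78 pp.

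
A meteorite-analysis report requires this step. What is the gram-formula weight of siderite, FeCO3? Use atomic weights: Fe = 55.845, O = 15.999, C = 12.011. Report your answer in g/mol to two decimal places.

115.85 g/mol

The formula mass is the sum 1*55.845 + 1*12.011 + 3*15.999.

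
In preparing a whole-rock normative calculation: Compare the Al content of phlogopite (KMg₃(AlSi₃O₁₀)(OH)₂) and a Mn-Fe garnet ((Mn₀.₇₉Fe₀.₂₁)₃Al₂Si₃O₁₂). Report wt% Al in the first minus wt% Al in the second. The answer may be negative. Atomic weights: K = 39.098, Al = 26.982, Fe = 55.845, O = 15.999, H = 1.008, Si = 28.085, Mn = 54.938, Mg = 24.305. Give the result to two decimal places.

-4.42 percentage points

First mineral: 26.982 g Al in 417.254 g formula = 6.47 wt% Al.
Second mineral: 53.964 g Al in 495.592 g formula = 10.89 wt% Al.
6.47% − 10.89% gives a difference of -4.42 percentage points.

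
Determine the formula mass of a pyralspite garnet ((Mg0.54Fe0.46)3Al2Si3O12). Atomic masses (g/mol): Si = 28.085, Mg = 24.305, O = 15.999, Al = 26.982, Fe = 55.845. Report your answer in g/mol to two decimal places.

446.65 g/mol

Mg: 1.62 × 24.305 = 39.3741
Fe: 1.38 × 55.845 = 77.0661
Al: 2 × 26.982 = 53.9640
Si: 3 × 28.085 = 84.2550
O: 12 × 15.999 = 191.9880
Summing the contributions gives the formula mass.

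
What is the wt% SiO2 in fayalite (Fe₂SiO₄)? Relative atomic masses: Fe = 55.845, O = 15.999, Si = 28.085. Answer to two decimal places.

29.49 wt%

M(Fe₂SiO₄) = 203.771 g/mol; M(SiO2) = 60.083 g/mol.
Moles SiO2 per formula unit = 1 Si ÷ 1 = 1.0000.
SiO2 fraction = (1.0000 × 60.083) / 203.771 = 60.083/203.771 = 0.2949.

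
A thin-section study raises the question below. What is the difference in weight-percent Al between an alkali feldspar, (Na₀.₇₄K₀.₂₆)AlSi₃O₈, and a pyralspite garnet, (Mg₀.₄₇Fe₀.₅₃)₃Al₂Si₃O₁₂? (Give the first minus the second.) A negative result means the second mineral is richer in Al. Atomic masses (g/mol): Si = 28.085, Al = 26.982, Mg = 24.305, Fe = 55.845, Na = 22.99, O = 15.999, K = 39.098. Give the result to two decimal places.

M((Na₀.₇₄K₀.₂₆)AlSi₃O₈) = 266.407 g/mol, so wt% Al = 26.982/266.407 × 100 = 10.13%.
M((Mg₀.₄₇Fe₀.₅₃)₃Al₂Si₃O₁₂) = 453.271 g/mol, so wt% Al = 53.964/453.271 × 100 = 11.91%.
10.13 − 11.91 = -1.78 pp.

-1.78 percentage points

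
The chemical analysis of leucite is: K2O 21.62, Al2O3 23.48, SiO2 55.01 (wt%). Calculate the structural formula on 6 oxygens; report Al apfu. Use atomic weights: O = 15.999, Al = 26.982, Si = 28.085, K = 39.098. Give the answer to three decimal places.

K2O: 21.62/94.195 = 0.22952 mol → 0.45904 mol K, 0.22952 mol O.
Al2O3: 23.48/101.961 = 0.23028 mol → 0.46056 mol Al, 0.69084 mol O.
SiO2: 55.01/60.083 = 0.91557 mol → 0.91557 mol Si, 1.83114 mol O.
Total oxygen = 2.75150 mol. Normalization factor = 6/2.75150 = 2.18063.
Al per 6 O = 0.46056 × 2.18063 = 1.004.

1.004 Al apfu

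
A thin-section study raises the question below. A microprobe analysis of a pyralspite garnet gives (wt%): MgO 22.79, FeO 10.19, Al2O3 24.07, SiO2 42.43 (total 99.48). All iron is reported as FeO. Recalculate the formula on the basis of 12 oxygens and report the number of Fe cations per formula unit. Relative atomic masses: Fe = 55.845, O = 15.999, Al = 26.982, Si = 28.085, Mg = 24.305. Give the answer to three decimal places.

MgO: 22.79/40.304 = 0.56545 mol → 0.56545 mol Mg, 0.56545 mol O.
FeO: 10.19/71.844 = 0.14184 mol → 0.14184 mol Fe, 0.14184 mol O.
Al2O3: 24.07/101.961 = 0.23607 mol → 0.47214 mol Al, 0.70821 mol O.
SiO2: 42.43/60.083 = 0.70619 mol → 0.70619 mol Si, 1.41238 mol O.
Total oxygen = 2.82788 mol. Normalization factor = 12/2.82788 = 4.24346.
Fe per 12 O = 0.14184 × 4.24346 = 0.602.

0.602 Fe apfu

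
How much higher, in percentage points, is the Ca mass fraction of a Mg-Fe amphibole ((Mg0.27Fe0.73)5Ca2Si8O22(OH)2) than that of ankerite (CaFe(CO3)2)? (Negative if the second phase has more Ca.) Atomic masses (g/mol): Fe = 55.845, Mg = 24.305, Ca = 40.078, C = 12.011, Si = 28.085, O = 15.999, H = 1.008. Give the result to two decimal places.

M((Mg0.27Fe0.73)5Ca2Si8O22(OH)2) = 927.474 g/mol, so wt% Ca = 80.156/927.474 × 100 = 8.64%.
M(CaFe(CO3)2) = 215.939 g/mol, so wt% Ca = 40.078/215.939 × 100 = 18.56%.
8.64 − 18.56 = -9.92 pp.

-9.92 percentage points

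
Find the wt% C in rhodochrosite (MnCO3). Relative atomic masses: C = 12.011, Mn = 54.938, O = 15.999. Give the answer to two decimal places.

10.45 wt%

M(MnCO3) = 114.946 g/mol.
C contributes 1 × 12.011 = 12.011 g per mole.
12.011/114.946 = 0.1045 → 10.45%.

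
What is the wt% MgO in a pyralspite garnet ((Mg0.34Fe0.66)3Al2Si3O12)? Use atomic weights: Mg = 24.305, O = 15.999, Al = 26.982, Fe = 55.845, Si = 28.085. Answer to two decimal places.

Formula mass = 465.571 g/mol.
1.02 Mg → 1.0200 mol MgO per formula unit; M(MgO) = 40.304, so MgO mass = 41.110 g.
41.110/465.571 × 100 = 8.83 wt%.

8.83 wt%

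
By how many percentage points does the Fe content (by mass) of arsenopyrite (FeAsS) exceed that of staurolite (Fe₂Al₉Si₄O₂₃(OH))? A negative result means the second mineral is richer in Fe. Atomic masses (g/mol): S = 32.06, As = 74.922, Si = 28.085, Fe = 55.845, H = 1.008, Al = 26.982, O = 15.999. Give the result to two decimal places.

M(FeAsS) = 162.827 g/mol, so wt% Fe = 55.845/162.827 × 100 = 34.30%.
M(Fe₂Al₉Si₄O₂₃(OH)) = 851.852 g/mol, so wt% Fe = 111.690/851.852 × 100 = 13.11%.
34.30 − 13.11 = 21.19 pp.

21.19 percentage points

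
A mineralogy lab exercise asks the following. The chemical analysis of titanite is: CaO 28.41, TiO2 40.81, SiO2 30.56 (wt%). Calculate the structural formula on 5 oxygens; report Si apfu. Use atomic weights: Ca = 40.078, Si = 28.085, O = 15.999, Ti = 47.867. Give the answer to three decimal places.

CaO (M=56.077): mol = 0.50662; Ca = 0.50662, O = 0.50662.
TiO2 (M=79.865): mol = 0.51099; Ti = 0.51099, O = 1.02198.
SiO2 (M=60.083): mol = 0.50863; Si = 0.50863, O = 1.01726.
ΣO = 2.54586; factor = 5/ΣO = 1.96397.
Si apfu = 0.50863 × 1.96397 = 0.999.

0.999 Si apfu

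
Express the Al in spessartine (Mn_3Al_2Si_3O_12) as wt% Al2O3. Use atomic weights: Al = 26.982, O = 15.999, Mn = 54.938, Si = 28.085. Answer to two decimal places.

20.60 wt%

Molar mass of Mn_3Al_2Si_3O_12 = 3×54.938 + 2×26.982 + 3×28.085 + 12×15.999 = 495.021 g/mol.
Each formula unit contains 2 Al, equivalent to 2/2 = 1.0000 mol Al2O3.
M(Al2O3) = 2×26.982 + 3×15.999 = 101.961 g/mol.
Mass of Al2O3 per formula unit = 1.0000 × 101.961 = 101.961 g.
Al2O3 wt% = 101.961 / 495.021 × 100 = 20.60%.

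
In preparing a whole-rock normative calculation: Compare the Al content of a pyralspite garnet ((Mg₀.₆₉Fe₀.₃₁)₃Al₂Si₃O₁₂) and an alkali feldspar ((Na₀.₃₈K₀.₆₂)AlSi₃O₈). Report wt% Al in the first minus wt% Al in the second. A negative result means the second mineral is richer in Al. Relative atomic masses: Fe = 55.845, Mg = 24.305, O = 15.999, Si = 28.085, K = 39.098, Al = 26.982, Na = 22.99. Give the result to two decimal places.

M((Mg₀.₆₉Fe₀.₃₁)₃Al₂Si₃O₁₂) = 432.454 g/mol, so wt% Al = 53.964/432.454 × 100 = 12.48%.
M((Na₀.₃₈K₀.₆₂)AlSi₃O₈) = 272.206 g/mol, so wt% Al = 26.982/272.206 × 100 = 9.91%.
12.48 − 9.91 = 2.57 pp.

2.57 percentage points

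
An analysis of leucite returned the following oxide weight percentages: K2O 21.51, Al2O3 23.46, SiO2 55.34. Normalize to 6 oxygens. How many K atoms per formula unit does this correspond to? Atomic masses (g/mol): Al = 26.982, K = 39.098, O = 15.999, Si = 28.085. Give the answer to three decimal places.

21.51 wt% K2O ÷ 94.195 g/mol = 0.22836 mol, giving 0.45672 K and 0.22836 O.
23.46 wt% Al2O3 ÷ 101.961 g/mol = 0.23009 mol, giving 0.46018 Al and 0.69027 O.
55.34 wt% SiO2 ÷ 60.083 g/mol = 0.92106 mol, giving 0.92106 Si and 1.84212 O.
Oxygen sums to 2.76075; scaling by 6/2.76075 = 2.17332 puts the formula on 6 O.
K: 0.45672 × 2.17332 = 0.993 atoms per formula unit.

0.993 K apfu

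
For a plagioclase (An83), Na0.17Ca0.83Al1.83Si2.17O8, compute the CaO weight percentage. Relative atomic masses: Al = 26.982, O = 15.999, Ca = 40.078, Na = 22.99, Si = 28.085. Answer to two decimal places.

Molar mass of Na0.17Ca0.83Al1.83Si2.17O8 = 0.17·22.99 + 0.83·40.078 + 1.83·26.982 + 2.17·28.085 + 8·15.999 = 275.487 g/mol.
Each formula unit contains 0.83 Ca, equivalent to 0.83/1 = 0.8300 mol CaO.
M(CaO) = 1×40.078 + 1×15.999 = 56.077 g/mol.
Mass of CaO per formula unit = 0.8300 × 56.077 = 46.544 g.
CaO wt% = 46.544 / 275.487 × 100 = 16.90%.

16.90 wt%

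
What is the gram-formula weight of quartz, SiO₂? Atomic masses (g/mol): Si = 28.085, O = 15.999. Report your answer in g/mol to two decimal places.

M = 1×28.085 + 2×15.999

60.08 g/mol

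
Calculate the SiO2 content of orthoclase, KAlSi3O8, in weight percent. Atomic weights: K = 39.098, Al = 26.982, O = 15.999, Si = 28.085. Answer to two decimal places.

Molar mass of KAlSi3O8 = 1·39.098 + 1·26.982 + 3·28.085 + 8·15.999 = 278.327 g/mol.
Each formula unit contains 3 Si, equivalent to 3/1 = 3.0000 mol SiO2.
M(SiO2) = 1×28.085 + 2×15.999 = 60.083 g/mol.
Mass of SiO2 per formula unit = 3.0000 × 60.083 = 180.249 g.
SiO2 wt% = 180.249 / 278.327 × 100 = 64.76%.

64.76 wt%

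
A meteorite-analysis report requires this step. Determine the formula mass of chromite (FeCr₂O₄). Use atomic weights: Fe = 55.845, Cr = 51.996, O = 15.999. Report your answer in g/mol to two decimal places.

The formula mass is the sum 1·55.845 + 2·51.996 + 4·15.999.

223.83 g/mol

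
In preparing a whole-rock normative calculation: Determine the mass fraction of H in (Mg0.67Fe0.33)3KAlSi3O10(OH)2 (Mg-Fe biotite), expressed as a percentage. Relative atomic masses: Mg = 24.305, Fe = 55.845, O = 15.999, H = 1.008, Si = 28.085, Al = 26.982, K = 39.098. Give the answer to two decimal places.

0.45 mass %

M((Mg0.67Fe0.33)3KAlSi3O10(OH)2) = 448.479 g/mol.
H contributes 2 × 1.008 = 2.016 g per mole.
2.016/448.479 = 0.0045 → 0.45%.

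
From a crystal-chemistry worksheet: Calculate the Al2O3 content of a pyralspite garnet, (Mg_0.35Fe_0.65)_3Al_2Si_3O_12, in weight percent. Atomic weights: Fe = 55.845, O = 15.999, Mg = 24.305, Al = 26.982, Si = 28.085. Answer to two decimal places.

M((Mg_0.35Fe_0.65)_3Al_2Si_3O_12) = 464.625 g/mol; M(Al2O3) = 101.961 g/mol.
Moles Al2O3 per formula unit = 2 Al ÷ 2 = 1.0000.
Al2O3 fraction = (1.0000 × 101.961) / 464.625 = 101.961/464.625 = 0.2194.

21.94 wt%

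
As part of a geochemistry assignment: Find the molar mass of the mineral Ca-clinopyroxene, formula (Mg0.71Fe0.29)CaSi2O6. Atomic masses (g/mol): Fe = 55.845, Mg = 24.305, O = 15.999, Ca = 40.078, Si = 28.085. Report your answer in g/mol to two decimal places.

M = 0.71×24.305 + 0.29×55.845 + 1×40.078 + 2×28.085 + 6×15.999

225.69 g/mol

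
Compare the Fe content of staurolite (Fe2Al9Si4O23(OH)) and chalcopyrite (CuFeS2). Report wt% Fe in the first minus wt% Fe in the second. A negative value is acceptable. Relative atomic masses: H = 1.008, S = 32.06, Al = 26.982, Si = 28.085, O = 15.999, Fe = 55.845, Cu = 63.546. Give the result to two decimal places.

M(Fe2Al9Si4O23(OH)) = 851.852 g/mol, so wt% Fe = 111.690/851.852 × 100 = 13.11%.
M(CuFeS2) = 183.511 g/mol, so wt% Fe = 55.845/183.511 × 100 = 30.43%.
13.11 − 30.43 = -17.32 pp.

-17.32 percentage points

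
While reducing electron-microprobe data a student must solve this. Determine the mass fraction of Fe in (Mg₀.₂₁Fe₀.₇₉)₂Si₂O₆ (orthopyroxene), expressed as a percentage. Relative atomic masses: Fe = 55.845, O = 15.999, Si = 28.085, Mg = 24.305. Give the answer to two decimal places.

35.21 wt%

Formula mass = 0.42*24.305 + 1.58*55.845 + 2*28.085 + 6*15.999 = 250.607 g/mol, of which 88.235 g is Fe.
So Fe makes up 88.235/250.607 = 0.3521 of the mass, i.e. 35.21%.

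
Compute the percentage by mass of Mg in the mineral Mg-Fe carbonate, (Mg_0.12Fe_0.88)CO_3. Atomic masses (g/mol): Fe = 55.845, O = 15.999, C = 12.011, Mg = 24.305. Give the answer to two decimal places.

M((Mg_0.12Fe_0.88)CO_3) = 112.068 g/mol.
Mg contributes 0.12 × 24.305 = 2.917 g per mole.
2.917/112.068 = 0.0260 → 2.60%.

2.60 mass %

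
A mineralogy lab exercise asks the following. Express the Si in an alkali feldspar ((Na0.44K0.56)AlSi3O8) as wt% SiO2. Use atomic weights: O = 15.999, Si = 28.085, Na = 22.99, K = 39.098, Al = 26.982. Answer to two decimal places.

M((Na0.44K0.56)AlSi3O8) = 271.239 g/mol; M(SiO2) = 60.083 g/mol.
Moles SiO2 per formula unit = 3 Si ÷ 1 = 3.0000.
SiO2 fraction = (3.0000 × 60.083) / 271.239 = 180.249/271.239 = 0.6645.

66.45 wt%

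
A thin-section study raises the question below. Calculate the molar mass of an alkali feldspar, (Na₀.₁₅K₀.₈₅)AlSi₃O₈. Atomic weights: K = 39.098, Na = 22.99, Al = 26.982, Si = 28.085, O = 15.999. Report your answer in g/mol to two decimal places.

275.91 g/mol

M = 0.15*22.99 + 0.85*39.098 + 1*26.982 + 3*28.085 + 8*15.999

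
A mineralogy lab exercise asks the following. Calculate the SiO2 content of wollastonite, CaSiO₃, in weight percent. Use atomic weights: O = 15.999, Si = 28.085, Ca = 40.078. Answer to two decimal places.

51.72 wt%

Molar mass of CaSiO₃ = 1·40.078 + 1·28.085 + 3·15.999 = 116.160 g/mol.
Each formula unit contains 1 Si, equivalent to 1/1 = 1.0000 mol SiO2.
M(SiO2) = 1×28.085 + 2×15.999 = 60.083 g/mol.
Mass of SiO2 per formula unit = 1.0000 × 60.083 = 60.083 g.
SiO2 wt% = 60.083 / 116.160 × 100 = 51.72%.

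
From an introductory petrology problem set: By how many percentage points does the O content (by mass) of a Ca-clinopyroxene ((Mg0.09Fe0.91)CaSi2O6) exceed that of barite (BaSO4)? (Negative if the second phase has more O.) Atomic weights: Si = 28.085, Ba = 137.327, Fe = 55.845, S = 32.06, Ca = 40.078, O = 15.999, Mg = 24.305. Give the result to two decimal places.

O in (Mg0.09Fe0.91)CaSi2O6: molar mass 245.248 g/mol; 6×15.999 = 95.994 g → 39.14 wt%.
O in BaSO4: molar mass 233.383 g/mol; 4×15.999 = 63.996 g → 27.42 wt%.
Difference = 39.14 − 27.42 = 11.72 percentage points.

11.72 percentage points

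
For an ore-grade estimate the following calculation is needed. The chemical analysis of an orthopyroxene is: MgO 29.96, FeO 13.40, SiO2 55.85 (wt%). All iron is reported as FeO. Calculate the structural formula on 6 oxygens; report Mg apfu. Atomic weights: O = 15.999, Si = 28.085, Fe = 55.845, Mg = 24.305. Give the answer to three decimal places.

MgO (M=40.304): mol = 0.74335; Mg = 0.74335, O = 0.74335.
FeO (M=71.844): mol = 0.18652; Fe = 0.18652, O = 0.18652.
SiO2 (M=60.083): mol = 0.92955; Si = 0.92955, O = 1.85910.
ΣO = 2.78897; factor = 6/ΣO = 2.15133.
Mg apfu = 0.74335 × 2.15133 = 1.599.

1.599 Mg apfu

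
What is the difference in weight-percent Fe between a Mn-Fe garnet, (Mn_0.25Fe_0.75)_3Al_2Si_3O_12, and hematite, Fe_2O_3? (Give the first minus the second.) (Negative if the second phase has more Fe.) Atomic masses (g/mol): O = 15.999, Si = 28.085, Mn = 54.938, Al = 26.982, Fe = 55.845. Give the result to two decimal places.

-44.66 percentage points

Fe in (Mn_0.25Fe_0.75)_3Al_2Si_3O_12: molar mass 497.062 g/mol; 2.25×55.845 = 125.651 g → 25.28 wt%.
Fe in Fe_2O_3: molar mass 159.687 g/mol; 2×55.845 = 111.690 g → 69.94 wt%.
Difference = 25.28 − 69.94 = -44.66 percentage points.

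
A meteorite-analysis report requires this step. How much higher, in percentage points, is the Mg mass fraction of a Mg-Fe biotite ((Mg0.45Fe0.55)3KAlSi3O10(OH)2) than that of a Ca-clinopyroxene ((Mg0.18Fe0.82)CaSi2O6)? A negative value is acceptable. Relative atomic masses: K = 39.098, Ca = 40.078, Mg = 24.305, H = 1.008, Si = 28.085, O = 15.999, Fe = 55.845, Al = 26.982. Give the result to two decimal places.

5.19 percentage points

First mineral: 32.812 g Mg in 469.295 g formula = 6.99 wt% Mg.
Second mineral: 4.375 g Mg in 242.410 g formula = 1.80 wt% Mg.
6.99% − 1.80% gives a difference of 5.19 percentage points.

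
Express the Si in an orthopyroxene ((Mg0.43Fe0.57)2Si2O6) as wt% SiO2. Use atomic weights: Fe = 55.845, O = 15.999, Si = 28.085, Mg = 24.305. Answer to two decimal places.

Molar mass of (Mg0.43Fe0.57)2Si2O6 = 0.86*24.305 + 1.14*55.845 + 2*28.085 + 6*15.999 = 236.730 g/mol.
Each formula unit contains 2 Si, equivalent to 2/1 = 2.0000 mol SiO2.
M(SiO2) = 1×28.085 + 2×15.999 = 60.083 g/mol.
Mass of SiO2 per formula unit = 2.0000 × 60.083 = 120.166 g.
SiO2 wt% = 120.166 / 236.730 × 100 = 50.76%.

50.76 wt%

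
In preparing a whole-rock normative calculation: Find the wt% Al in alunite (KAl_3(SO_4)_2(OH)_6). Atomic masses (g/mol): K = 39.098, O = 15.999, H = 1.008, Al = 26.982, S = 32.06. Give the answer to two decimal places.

19.54 weight percent

Formula mass = 1×39.098 + 3×26.982 + 2×32.06 + 14×15.999 + 6×1.008 = 414.198 g/mol, of which 80.946 g is Al.
So Al makes up 80.946/414.198 = 0.1954 of the mass, i.e. 19.54%.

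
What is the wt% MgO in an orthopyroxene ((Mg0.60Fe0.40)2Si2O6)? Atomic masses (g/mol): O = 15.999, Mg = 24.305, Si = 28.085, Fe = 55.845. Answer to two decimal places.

21.40 wt%

Molar mass of (Mg0.60Fe0.40)2Si2O6 = 1.20*24.305 + 0.80*55.845 + 2*28.085 + 6*15.999 = 226.006 g/mol.
Each formula unit contains 1.20 Mg, equivalent to 1.20/1 = 1.2000 mol MgO.
M(MgO) = 1×24.305 + 1×15.999 = 40.304 g/mol.
Mass of MgO per formula unit = 1.2000 × 40.304 = 48.365 g.
MgO wt% = 48.365 / 226.006 × 100 = 21.40%.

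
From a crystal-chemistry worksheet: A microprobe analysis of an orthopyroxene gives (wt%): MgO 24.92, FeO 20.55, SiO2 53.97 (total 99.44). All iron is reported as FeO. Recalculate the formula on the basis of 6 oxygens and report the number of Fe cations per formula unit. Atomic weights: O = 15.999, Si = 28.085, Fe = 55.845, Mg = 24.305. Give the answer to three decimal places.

0.635 Fe apfu

24.92 wt% MgO ÷ 40.304 g/mol = 0.61830 mol, giving 0.61830 Mg and 0.61830 O.
20.55 wt% FeO ÷ 71.844 g/mol = 0.28604 mol, giving 0.28604 Fe and 0.28604 O.
53.97 wt% SiO2 ÷ 60.083 g/mol = 0.89826 mol, giving 0.89826 Si and 1.79652 O.
Oxygen sums to 2.70086; scaling by 6/2.70086 = 2.22151 puts the formula on 6 O.
Fe: 0.28604 × 2.22151 = 0.635 atoms per formula unit.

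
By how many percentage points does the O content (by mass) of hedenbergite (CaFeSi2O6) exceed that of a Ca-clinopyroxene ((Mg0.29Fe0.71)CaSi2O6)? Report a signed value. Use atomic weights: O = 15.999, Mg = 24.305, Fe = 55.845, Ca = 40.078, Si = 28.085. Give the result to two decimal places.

-1.48 percentage points

M(CaFeSi2O6) = 248.087 g/mol, so wt% O = 95.994/248.087 × 100 = 38.69%.
M((Mg0.29Fe0.71)CaSi2O6) = 238.940 g/mol, so wt% O = 95.994/238.940 × 100 = 40.17%.
38.69 − 40.17 = -1.48 pp.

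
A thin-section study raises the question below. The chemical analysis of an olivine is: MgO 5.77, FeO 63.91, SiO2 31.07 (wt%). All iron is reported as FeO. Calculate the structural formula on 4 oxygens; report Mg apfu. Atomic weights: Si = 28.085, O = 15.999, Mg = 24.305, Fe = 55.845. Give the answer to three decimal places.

0.277 Mg apfu

5.77 wt% MgO ÷ 40.304 g/mol = 0.14316 mol, giving 0.14316 Mg and 0.14316 O.
63.91 wt% FeO ÷ 71.844 g/mol = 0.88957 mol, giving 0.88957 Fe and 0.88957 O.
31.07 wt% SiO2 ÷ 60.083 g/mol = 0.51712 mol, giving 0.51712 Si and 1.03424 O.
Oxygen sums to 2.06697; scaling by 4/2.06697 = 1.93520 puts the formula on 4 O.
Mg: 0.14316 × 1.93520 = 0.277 atoms per formula unit.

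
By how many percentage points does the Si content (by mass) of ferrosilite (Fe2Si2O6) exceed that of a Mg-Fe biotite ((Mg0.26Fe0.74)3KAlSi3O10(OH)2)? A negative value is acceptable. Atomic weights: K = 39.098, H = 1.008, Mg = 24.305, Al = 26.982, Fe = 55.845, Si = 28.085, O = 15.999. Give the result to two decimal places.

Si in Fe2Si2O6: molar mass 263.854 g/mol; 2×28.085 = 56.170 g → 21.29 wt%.
Si in (Mg0.26Fe0.74)3KAlSi3O10(OH)2: molar mass 487.273 g/mol; 3×28.085 = 84.255 g → 17.29 wt%.
Difference = 21.29 − 17.29 = 4.00 percentage points.

4.00 percentage points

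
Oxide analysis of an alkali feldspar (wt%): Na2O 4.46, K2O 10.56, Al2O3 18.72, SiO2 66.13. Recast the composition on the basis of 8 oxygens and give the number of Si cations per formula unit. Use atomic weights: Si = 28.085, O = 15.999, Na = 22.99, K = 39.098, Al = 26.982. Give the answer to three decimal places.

Na2O (M=61.979): mol = 0.07196; Na = 0.14392, O = 0.07196.
K2O (M=94.195): mol = 0.11211; K = 0.22422, O = 0.11211.
Al2O3 (M=101.961): mol = 0.18360; Al = 0.36720, O = 0.55080.
SiO2 (M=60.083): mol = 1.10064; Si = 1.10064, O = 2.20128.
ΣO = 2.93615; factor = 8/ΣO = 2.72466.
Si apfu = 1.10064 × 2.72466 = 2.999.

2.999 Si apfu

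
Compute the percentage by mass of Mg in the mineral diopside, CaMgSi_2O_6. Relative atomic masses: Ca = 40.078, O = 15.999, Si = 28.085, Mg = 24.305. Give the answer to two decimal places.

Formula mass = 1·40.078 + 1·24.305 + 2·28.085 + 6·15.999 = 216.547 g/mol, of which 24.305 g is Mg.
So Mg makes up 24.305/216.547 = 0.1122 of the mass, i.e. 11.22%.

11.22 weight percent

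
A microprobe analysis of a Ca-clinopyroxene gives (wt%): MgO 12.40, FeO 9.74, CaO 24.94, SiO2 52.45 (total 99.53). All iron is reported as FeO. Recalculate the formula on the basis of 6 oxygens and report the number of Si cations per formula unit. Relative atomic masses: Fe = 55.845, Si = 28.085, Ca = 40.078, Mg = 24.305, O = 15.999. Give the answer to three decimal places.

MgO (M=40.304): mol = 0.30766; Mg = 0.30766, O = 0.30766.
FeO (M=71.844): mol = 0.13557; Fe = 0.13557, O = 0.13557.
CaO (M=56.077): mol = 0.44475; Ca = 0.44475, O = 0.44475.
SiO2 (M=60.083): mol = 0.87296; Si = 0.87296, O = 1.74592.
ΣO = 2.63390; factor = 6/ΣO = 2.27799.
Si apfu = 0.87296 × 2.27799 = 1.989.

1.989 Si apfu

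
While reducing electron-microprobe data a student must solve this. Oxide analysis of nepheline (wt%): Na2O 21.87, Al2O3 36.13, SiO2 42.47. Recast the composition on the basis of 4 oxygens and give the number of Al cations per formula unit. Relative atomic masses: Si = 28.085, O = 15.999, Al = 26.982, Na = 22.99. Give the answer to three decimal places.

1.002 Al apfu

Na2O (M=61.979): mol = 0.35286; Na = 0.70572, O = 0.35286.
Al2O3 (M=101.961): mol = 0.35435; Al = 0.70870, O = 1.06305.
SiO2 (M=60.083): mol = 0.70686; Si = 0.70686, O = 1.41372.
ΣO = 2.82963; factor = 4/ΣO = 1.41361.
Al apfu = 0.70870 × 1.41361 = 1.002.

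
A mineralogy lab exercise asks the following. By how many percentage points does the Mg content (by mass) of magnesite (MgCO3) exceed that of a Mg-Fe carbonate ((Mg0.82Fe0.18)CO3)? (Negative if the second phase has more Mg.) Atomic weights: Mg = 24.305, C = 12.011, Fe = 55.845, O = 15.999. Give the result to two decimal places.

First mineral: 24.305 g Mg in 84.313 g formula = 28.83 wt% Mg.
Second mineral: 19.930 g Mg in 89.990 g formula = 22.15 wt% Mg.
28.83% − 22.15% gives a difference of 6.68 percentage points.

6.68 percentage points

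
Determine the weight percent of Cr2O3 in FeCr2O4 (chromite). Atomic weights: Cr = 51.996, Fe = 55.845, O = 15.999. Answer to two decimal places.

M(FeCr2O4) = 223.833 g/mol; M(Cr2O3) = 151.989 g/mol.
Moles Cr2O3 per formula unit = 2 Cr ÷ 2 = 1.0000.
Cr2O3 fraction = (1.0000 × 151.989) / 223.833 = 151.989/223.833 = 0.6790.

67.90 wt%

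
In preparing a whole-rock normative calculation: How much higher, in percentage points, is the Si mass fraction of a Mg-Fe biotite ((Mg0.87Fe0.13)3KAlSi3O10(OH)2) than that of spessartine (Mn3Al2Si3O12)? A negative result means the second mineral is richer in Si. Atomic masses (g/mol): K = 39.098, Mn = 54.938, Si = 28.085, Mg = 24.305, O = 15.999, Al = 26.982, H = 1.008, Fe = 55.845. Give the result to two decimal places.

Si in (Mg0.87Fe0.13)3KAlSi3O10(OH)2: molar mass 429.555 g/mol; 3×28.085 = 84.255 g → 19.61 wt%.
Si in Mn3Al2Si3O12: molar mass 495.021 g/mol; 3×28.085 = 84.255 g → 17.02 wt%.
Difference = 19.61 − 17.02 = 2.59 percentage points.

2.59 percentage points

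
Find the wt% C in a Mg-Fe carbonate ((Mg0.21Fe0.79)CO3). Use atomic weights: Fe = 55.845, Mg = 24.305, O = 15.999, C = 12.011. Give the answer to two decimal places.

11.00 weight percent

M((Mg0.21Fe0.79)CO3) = 109.230 g/mol.
C contributes 1 × 12.011 = 12.011 g per mole.
12.011/109.230 = 0.1100 → 11.00%.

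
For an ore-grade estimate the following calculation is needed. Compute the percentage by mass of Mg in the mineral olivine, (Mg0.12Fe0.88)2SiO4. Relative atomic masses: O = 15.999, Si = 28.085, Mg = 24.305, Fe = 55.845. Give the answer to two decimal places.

2.97 weight percent

M((Mg0.12Fe0.88)2SiO4) = 196.201 g/mol.
Mg contributes 0.24 × 24.305 = 5.833 g per mole.
5.833/196.201 = 0.0297 → 2.97%.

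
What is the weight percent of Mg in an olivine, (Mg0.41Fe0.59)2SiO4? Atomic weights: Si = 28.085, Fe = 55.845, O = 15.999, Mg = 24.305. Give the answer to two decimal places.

11.20 weight percent

Formula mass = 0.82×24.305 + 1.18×55.845 + 1×28.085 + 4×15.999 = 177.908 g/mol, of which 19.930 g is Mg.
So Mg makes up 19.930/177.908 = 0.1120 of the mass, i.e. 11.20%.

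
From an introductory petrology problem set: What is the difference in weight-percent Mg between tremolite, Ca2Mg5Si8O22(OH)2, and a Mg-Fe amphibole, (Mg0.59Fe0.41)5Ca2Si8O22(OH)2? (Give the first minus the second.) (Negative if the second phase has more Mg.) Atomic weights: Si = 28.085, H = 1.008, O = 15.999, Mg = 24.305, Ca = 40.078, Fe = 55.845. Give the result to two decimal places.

6.78 percentage points

M(Ca2Mg5Si8O22(OH)2) = 812.353 g/mol, so wt% Mg = 121.525/812.353 × 100 = 14.96%.
M((Mg0.59Fe0.41)5Ca2Si8O22(OH)2) = 877.010 g/mol, so wt% Mg = 71.700/877.010 × 100 = 8.18%.
14.96 − 8.18 = 6.78 pp.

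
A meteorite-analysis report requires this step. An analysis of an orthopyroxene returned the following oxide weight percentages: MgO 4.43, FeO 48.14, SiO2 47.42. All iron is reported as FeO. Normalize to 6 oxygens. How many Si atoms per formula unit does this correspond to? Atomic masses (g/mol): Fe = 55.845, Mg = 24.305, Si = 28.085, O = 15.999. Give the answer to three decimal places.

MgO (M=40.304): mol = 0.10991; Mg = 0.10991, O = 0.10991.
FeO (M=71.844): mol = 0.67006; Fe = 0.67006, O = 0.67006.
SiO2 (M=60.083): mol = 0.78924; Si = 0.78924, O = 1.57848.
ΣO = 2.35845; factor = 6/ΣO = 2.54404.
Si apfu = 0.78924 × 2.54404 = 2.008.

2.008 Si apfu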